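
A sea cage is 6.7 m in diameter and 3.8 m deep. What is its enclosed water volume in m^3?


r = d/2 = 6.7/2 = 3.35 m
Base area = pi*r^2 = pi*3.35^2 = 35.256524 m^2
Volume = 35.256524 * 3.8 = 133.975 m^3

133.975 m^3


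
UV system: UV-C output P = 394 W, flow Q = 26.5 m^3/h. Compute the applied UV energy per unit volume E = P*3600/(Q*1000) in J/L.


Energy delivered per hour = 394 W * 3600 s = 1418400 J/h
Volume treated per hour = 26.5 m^3/h * 1000 = 26500 L/h
dose = 1418400 / 26500 = 53.5245 J/L

53.5245 J/L


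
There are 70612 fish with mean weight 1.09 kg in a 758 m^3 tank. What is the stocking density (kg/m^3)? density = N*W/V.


Total biomass = 70612 fish * 1.09 kg = 76967.08 kg
Density = total biomass / volume = 76967.08 / 758 = 101.54 kg/m^3

101.54 kg/m^3


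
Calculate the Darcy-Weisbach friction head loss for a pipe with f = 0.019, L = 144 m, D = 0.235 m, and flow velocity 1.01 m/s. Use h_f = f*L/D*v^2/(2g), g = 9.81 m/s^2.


v^2 = 1.01^2 = 1.0201 m^2/s^2
L/D = 144/0.235 = 612.76596
h_f = f*(L/D)*v^2/(2g) = 0.019 * 612.76596 * 1.0201 / 19.62 = 0.60533 m

0.60533 m


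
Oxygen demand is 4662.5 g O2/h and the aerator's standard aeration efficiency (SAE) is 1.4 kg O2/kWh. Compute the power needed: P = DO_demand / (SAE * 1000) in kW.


SAE in g O2/kWh = 1.4 * 1000 = 1400 g/kWh
P = DO_demand / SAE_g = 4662.5 / 1400 = 3.33036 kW

3.33036 kW


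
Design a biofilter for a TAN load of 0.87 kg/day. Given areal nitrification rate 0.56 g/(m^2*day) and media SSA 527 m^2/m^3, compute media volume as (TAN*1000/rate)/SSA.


A = 0.87*1000 / 0.56 = 1553.5714 m^2
V = 1553.5714 / 527 = 2.94795

2.94795 m^3


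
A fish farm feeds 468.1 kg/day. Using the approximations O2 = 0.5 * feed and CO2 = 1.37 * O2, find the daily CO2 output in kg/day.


O2 = 468.1 * 0.5 = 234.05
CO2 = 234.05 * 1.37 = 320.6485

320.6485 kg/day


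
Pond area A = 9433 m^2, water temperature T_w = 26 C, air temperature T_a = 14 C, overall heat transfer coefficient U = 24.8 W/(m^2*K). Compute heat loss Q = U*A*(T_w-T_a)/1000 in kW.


Temperature difference dT = 26 - 14 = 12 K
Heat loss (W) = U * A * dT = 24.8 * 9433 * 12 = 2807260.8 W
Convert to kW: 2807260.8 / 1000 = 2807.2608 kW

2807.2608 kW


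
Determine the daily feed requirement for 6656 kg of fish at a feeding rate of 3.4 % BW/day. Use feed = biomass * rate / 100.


Feeding rate fraction = 3.4% / 100 = 0.034
Daily feed = 6656 kg * 0.034 = 226.304 kg/day

226.304 kg/day


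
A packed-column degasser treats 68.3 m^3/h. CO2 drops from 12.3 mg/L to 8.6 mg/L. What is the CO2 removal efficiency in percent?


CO2_out / CO2_in = 8.6 / 12.3 = 0.69918699
Fraction remaining = 0.69918699
efficiency = (1 - 0.69918699) * 100 = 30.0813 %

30.0813 %


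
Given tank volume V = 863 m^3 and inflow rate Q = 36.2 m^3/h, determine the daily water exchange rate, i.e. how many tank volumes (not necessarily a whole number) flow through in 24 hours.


Daily flow volume = 36.2 m^3/h * 24 h = 868.8 m^3/day
Exchanges = daily flow / tank volume = 868.8 / 863 = 1.00672 exchanges/day

1.00672 exchanges/day


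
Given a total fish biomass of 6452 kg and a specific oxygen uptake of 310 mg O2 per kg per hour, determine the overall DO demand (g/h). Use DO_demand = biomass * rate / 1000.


Total O2 consumption (mg/h) = 6452 kg * 310 mg/(kg*h) = 2000120 mg/h
Convert to g/h: 2000120 / 1000 = 2000.12 g/h

2000.12 g/h


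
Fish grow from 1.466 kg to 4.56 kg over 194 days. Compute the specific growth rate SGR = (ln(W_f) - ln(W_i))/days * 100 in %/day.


ln(W_f) = ln(4.56) = 1.5173226
ln(W_i) = ln(1.466) = 0.3825376
ln(W_f) - ln(W_i) = 1.5173226 - 0.3825376 = 1.134785
SGR = 1.134785 / 194 * 100 = 0.584941 %/day

0.584941 %/day


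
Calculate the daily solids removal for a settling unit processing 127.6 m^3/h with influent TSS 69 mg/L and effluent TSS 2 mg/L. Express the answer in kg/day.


Concentration drop: TSS_in - TSS_out = 69 - 2 = 67 mg/L
Hourly solids removed = Q * dTSS = 127.6 m^3/h * 67 mg/L = 8549.2 g/h  (m^3/h * mg/L = g/h)
Daily solids removed = 8549.2 * 24 = 205180.8 g/day
Convert g to kg: 205180.8 / 1000 = 205.1808 kg/day

205.1808 kg/day


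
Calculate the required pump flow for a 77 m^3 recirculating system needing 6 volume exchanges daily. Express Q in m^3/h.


Daily recirculation volume = 77 m^3 * 6 = 462 m^3/day
Flow rate Q = daily volume / 24 h = 462 / 24 = 19.25 m^3/h

19.25 m^3/h


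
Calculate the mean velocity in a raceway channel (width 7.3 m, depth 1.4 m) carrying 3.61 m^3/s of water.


Cross-sectional area = W * d = 7.3 * 1.4 = 10.22 m^2
Velocity = Q / A = 3.61 / 10.22 = 0.353229 m/s

0.353229 m/s


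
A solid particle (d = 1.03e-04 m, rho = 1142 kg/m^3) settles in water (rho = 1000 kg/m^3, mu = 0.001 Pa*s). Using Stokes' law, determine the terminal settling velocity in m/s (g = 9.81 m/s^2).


Density difference: rho_p - rho_f = 1142 - 1000 = 142 kg/m^3
d^2 = (1.03e-04)^2 = 1.0609e-08 m^2
Numerator = (rho_p - rho_f) * g * d^2 = 142 * 9.81 * 1.0609e-08 = 1.4778549e-05
Denominator = 18 * mu = 18 * 0.001 = 0.018
v_s = 1.4778549e-05 / 0.018 = 8.2103e-04 m/s
Check: Re = rho_f * v_s * d / mu = 1000 * 8.2103e-04 * 1.03e-04 / 0.001 = 0.0846 < 1, so Stokes' law applies.

8.2103e-04 m/s


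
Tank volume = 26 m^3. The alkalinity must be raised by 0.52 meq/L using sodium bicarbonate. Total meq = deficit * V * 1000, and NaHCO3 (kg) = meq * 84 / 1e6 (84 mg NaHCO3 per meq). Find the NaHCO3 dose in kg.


Tank volume in L = 26 m^3 * 1000 = 26000 L
Total meq required = 0.52 meq/L * 26000 L = 13520 meq
NaHCO3 mass = 13520 meq * 84 mg/meq / 1e6 = 1.13568 kg

1.13568 kg


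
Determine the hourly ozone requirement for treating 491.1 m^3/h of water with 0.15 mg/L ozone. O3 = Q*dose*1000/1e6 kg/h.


O3 demand (mg/h) = Q * dose * 1000 = 491.1 * 0.15 * 1000 = 73665 mg/h
Convert mg to kg: 73665 / 1e6 = 0.073665 kg/h

0.073665 kg/h


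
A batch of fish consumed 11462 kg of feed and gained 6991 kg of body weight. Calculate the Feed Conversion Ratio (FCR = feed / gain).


FCR = feed consumed / weight gained
FCR = 11462 kg / 6991 kg = 1.63954

1.63954


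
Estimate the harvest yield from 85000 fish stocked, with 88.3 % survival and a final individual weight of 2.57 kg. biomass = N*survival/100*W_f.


Survivors = 85000 * 88.3/100 = 75055 fish
Harvest biomass = survivors * W_f = 75055 * 2.57 = 192891.35 kg

192891.35 kg


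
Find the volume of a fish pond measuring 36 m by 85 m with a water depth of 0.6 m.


Base area = L * W = 36 * 85 = 3060 m^2
Volume = area * depth = 3060 * 0.6 = 1836 m^3

1836 m^3


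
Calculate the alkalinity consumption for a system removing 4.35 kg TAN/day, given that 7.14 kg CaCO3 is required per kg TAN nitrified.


Alkalinity factor: 7.14 kg CaCO3 consumed per kg TAN nitrified
alk = 4.35 kg TAN * 7.14 = 31.059 kg CaCO3/day

31.059 kg CaCO3/day


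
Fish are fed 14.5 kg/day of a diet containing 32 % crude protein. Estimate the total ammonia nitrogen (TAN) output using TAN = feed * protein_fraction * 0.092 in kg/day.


Protein in feed = 14.5 * 32/100 = 4.64 kg/day
TAN = protein * 0.092 = 4.64 * 0.092 = 0.42688 kg/day

0.42688 kg/day


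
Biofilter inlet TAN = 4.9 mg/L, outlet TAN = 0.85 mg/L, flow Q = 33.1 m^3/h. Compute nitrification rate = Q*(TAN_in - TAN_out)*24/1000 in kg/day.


Concentration drop: TAN_in - TAN_out = 4.9 - 0.85 = 4.05 mg/L
Hourly TAN removed = Q * dTAN = 33.1 m^3/h * 4.05 mg/L = 134.055 g/h  (m^3/h * mg/L = g/h)
Daily TAN removed = 134.055 * 24 = 3217.32 g/day
Convert to kg/day: 3217.32 / 1000 = 3.21732 kg/day

3.21732 kg/day


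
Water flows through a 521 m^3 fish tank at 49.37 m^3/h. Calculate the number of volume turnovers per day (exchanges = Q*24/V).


Daily flow volume = 49.37 m^3/h * 24 h = 1184.88 m^3/day
Exchanges = daily flow / tank volume = 1184.88 / 521 = 2.27424 exchanges/day

2.27424 exchanges/day


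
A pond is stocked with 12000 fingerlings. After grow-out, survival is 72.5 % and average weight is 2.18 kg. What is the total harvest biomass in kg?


Survivors = 12000 * 72.5/100 = 8700 fish
Harvest biomass = survivors * W_f = 8700 * 2.18 = 18966 kg

18966 kg


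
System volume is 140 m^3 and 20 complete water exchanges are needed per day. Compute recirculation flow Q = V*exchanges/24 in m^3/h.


Daily recirculation volume = 140 m^3 * 20 = 2800 m^3/day
Flow rate Q = daily volume / 24 h = 2800 / 24 = 116.667 m^3/h

116.667 m^3/h


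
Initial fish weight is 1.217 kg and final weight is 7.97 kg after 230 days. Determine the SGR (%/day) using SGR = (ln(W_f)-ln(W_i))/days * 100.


ln(W_f) = ln(7.97) = 2.0756845
ln(W_i) = ln(1.217) = 0.19638881
ln(W_f) - ln(W_i) = 2.0756845 - 0.19638881 = 1.8792957
SGR = 1.8792957 / 230 * 100 = 0.817085 %/day

0.817085 %/day


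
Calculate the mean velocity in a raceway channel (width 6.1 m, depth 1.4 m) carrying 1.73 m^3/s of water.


Cross-sectional area = W * d = 6.1 * 1.4 = 8.54 m^2
Velocity = Q / A = 1.73 / 8.54 = 0.202576 m/s

0.202576 m/s


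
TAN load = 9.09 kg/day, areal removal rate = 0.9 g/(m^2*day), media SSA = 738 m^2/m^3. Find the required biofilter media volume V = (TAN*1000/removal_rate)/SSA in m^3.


A = 9.09*1000 / 0.9 = 10100 m^2
V = 10100 / 738 = 13.6856

13.6856 m^3


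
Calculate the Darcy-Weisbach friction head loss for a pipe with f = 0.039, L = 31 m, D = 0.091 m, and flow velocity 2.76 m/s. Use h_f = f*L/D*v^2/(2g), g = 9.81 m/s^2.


v^2 = 2.76^2 = 7.6176 m^2/s^2
L/D = 31/0.091 = 340.65934
h_f = f*(L/D)*v^2/(2g) = 0.039 * 340.65934 * 7.6176 / 19.62 = 5.15827 m

5.15827 m


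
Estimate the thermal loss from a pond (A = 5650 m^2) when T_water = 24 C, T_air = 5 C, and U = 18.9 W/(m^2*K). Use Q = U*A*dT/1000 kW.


Temperature difference dT = 24 - 5 = 19 K
Heat loss (W) = U * A * dT = 18.9 * 5650 * 19 = 2028915 W
Convert to kW: 2028915 / 1000 = 2028.915 kW

2028.915 kW


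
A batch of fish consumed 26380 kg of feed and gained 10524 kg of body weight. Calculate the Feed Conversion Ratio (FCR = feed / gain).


FCR = feed consumed / weight gained
FCR = 26380 kg / 10524 kg = 2.50665

2.50665


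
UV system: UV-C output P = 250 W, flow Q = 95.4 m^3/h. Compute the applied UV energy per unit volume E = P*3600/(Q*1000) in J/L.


Energy delivered per hour = 250 W * 3600 s = 900000 J/h
Volume treated per hour = 95.4 m^3/h * 1000 = 95400 L/h
dose = 900000 / 95400 = 9.43396 J/L

9.43396 J/L


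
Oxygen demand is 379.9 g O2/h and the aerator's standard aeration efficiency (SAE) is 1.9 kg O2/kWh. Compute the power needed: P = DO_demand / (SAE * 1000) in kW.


SAE in g O2/kWh = 1.9 * 1000 = 1900 g/kWh
P = DO_demand / SAE_g = 379.9 / 1900 = 0.199947 kW

0.199947 kW


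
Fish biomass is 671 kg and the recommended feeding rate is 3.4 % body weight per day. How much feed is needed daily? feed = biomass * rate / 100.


Feeding rate fraction = 3.4% / 100 = 0.034
Daily feed = 671 kg * 0.034 = 22.814 kg/day

22.814 kg/day


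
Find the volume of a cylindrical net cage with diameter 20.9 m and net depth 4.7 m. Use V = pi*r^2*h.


r = d/2 = 20.9/2 = 10.45 m
Base area = pi*r^2 = pi*10.45^2 = 343.06977 m^2
Volume = 343.06977 * 4.7 = 1612.43 m^3

1612.43 m^3


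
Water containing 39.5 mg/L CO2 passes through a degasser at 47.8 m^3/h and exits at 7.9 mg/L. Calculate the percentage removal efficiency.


CO2_out / CO2_in = 7.9 / 39.5 = 0.2
Fraction remaining = 0.2
efficiency = (1 - 0.2) * 100 = 80 %

80 %


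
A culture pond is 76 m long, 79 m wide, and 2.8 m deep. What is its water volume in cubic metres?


Base area = L * W = 76 * 79 = 6004 m^2
Volume = area * depth = 6004 * 2.8 = 16811.2 m^3

16811.2 m^3


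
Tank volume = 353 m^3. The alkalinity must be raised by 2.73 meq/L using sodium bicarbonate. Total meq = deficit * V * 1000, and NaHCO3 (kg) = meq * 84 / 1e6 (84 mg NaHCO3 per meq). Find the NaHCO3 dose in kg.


Tank volume in L = 353 m^3 * 1000 = 353000 L
Total meq required = 2.73 meq/L * 353000 L = 963690 meq
NaHCO3 mass = 963690 meq * 84 mg/meq / 1e6 = 80.95 kg

80.95 kg


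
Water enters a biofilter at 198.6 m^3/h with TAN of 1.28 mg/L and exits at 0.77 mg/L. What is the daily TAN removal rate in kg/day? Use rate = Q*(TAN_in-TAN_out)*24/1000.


Concentration drop: TAN_in - TAN_out = 1.28 - 0.77 = 0.51 mg/L
Hourly TAN removed = Q * dTAN = 198.6 m^3/h * 0.51 mg/L = 101.286 g/h  (m^3/h * mg/L = g/h)
Daily TAN removed = 101.286 * 24 = 2430.864 g/day
Convert to kg/day: 2430.864 / 1000 = 2.430864 kg/day

2.430864 kg/day


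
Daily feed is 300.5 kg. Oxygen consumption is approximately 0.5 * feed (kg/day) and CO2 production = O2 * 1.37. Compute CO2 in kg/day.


O2 = 300.5 * 0.5 = 150.25
CO2 = 150.25 * 1.37 = 205.8425

205.8425 kg/day


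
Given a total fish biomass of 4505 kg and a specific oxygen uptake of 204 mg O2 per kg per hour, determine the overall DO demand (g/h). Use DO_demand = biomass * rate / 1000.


Total O2 consumption (mg/h) = 4505 kg * 204 mg/(kg*h) = 919020 mg/h
Convert to g/h: 919020 / 1000 = 919.02 g/h

919.02 g/h


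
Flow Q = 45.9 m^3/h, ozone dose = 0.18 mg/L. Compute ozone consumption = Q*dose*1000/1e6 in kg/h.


O3 demand (mg/h) = Q * dose * 1000 = 45.9 * 0.18 * 1000 = 8262 mg/h
Convert mg to kg: 8262 / 1e6 = 0.008262 kg/h

0.008262 kg/h


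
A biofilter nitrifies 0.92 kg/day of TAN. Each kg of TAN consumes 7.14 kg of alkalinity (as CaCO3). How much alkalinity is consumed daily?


Alkalinity factor: 7.14 kg CaCO3 consumed per kg TAN nitrified
alk = 0.92 kg TAN * 7.14 = 6.5688 kg CaCO3/day

6.5688 kg CaCO3/day


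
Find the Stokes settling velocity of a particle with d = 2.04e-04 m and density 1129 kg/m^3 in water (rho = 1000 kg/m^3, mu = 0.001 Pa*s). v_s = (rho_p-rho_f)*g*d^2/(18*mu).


Density difference: rho_p - rho_f = 1129 - 1000 = 129 kg/m^3
d^2 = (2.04e-04)^2 = 4.1616e-08 m^2
Numerator = (rho_p - rho_f) * g * d^2 = 129 * 9.81 * 4.1616e-08 = 5.2664632e-05
Denominator = 18 * mu = 18 * 0.001 = 0.018
v_s = 5.2664632e-05 / 0.018 = 0.00292581 m/s
Check: Re = rho_f * v_s * d / mu = 1000 * 0.00292581 * 2.04e-04 / 0.001 = 0.597 < 1, so Stokes' law applies.

0.00292581 m/s


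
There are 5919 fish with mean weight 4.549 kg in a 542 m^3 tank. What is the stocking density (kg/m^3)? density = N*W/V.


Total biomass = 5919 fish * 4.549 kg = 26925.531 kg
Density = total biomass / volume = 26925.531 / 542 = 49.6781 kg/m^3

49.6781 kg/m^3


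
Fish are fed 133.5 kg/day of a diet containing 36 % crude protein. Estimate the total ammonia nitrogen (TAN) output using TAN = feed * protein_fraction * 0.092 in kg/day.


Protein in feed = 133.5 * 36/100 = 48.06 kg/day
TAN = protein * 0.092 = 48.06 * 0.092 = 4.42152 kg/day

4.42152 kg/day


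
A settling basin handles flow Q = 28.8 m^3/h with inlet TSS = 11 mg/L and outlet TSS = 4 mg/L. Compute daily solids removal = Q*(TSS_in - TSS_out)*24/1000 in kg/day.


Concentration drop: TSS_in - TSS_out = 11 - 4 = 7 mg/L
Hourly solids removed = Q * dTSS = 28.8 m^3/h * 7 mg/L = 201.6 g/h  (m^3/h * mg/L = g/h)
Daily solids removed = 201.6 * 24 = 4838.4 g/day
Convert g to kg: 4838.4 / 1000 = 4.8384 kg/day

4.8384 kg/day


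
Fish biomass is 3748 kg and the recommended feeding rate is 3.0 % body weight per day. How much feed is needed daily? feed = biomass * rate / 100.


Feeding rate fraction = 3.0% / 100 = 0.03
Daily feed = 3748 kg * 0.03 = 112.44 kg/day

112.44 kg/day


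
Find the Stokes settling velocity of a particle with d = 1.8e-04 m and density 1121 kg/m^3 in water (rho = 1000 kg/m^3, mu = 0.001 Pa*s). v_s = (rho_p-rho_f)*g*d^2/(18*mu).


Density difference: rho_p - rho_f = 1121 - 1000 = 121 kg/m^3
d^2 = (1.8e-04)^2 = 3.24e-08 m^2
Numerator = (rho_p - rho_f) * g * d^2 = 121 * 9.81 * 3.24e-08 = 3.8459124e-05
Denominator = 18 * mu = 18 * 0.001 = 0.018
v_s = 3.8459124e-05 / 0.018 = 0.00213662 m/s
Check: Re = rho_f * v_s * d / mu = 1000 * 0.00213662 * 1.8e-04 / 0.001 = 0.385 < 1, so Stokes' law applies.

0.00213662 m/s


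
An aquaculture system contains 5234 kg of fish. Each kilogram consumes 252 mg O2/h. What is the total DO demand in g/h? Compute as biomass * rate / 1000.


Total O2 consumption (mg/h) = 5234 kg * 252 mg/(kg*h) = 1318968 mg/h
Convert to g/h: 1318968 / 1000 = 1318.968 g/h

1318.968 g/h


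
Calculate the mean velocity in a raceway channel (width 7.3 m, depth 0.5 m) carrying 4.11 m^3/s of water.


Cross-sectional area = W * d = 7.3 * 0.5 = 3.65 m^2
Velocity = Q / A = 4.11 / 3.65 = 1.12603 m/s

1.12603 m/s


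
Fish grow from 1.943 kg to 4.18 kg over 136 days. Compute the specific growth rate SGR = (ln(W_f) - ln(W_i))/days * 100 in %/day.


ln(W_f) = ln(4.18) = 1.4303112
ln(W_i) = ln(1.943) = 0.66423317
ln(W_f) - ln(W_i) = 1.4303112 - 0.66423317 = 0.76607803
SGR = 0.76607803 / 136 * 100 = 0.563293 %/day

0.563293 %/day


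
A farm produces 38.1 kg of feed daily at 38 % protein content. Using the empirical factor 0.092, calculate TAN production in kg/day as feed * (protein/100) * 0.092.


Protein in feed = 38.1 * 38/100 = 14.478 kg/day
TAN = protein * 0.092 = 14.478 * 0.092 = 1.331976 kg/day

1.331976 kg/day


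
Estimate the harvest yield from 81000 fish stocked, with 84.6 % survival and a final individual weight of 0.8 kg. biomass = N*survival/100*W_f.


Survivors = 81000 * 84.6/100 = 68526 fish
Harvest biomass = survivors * W_f = 68526 * 0.8 = 54820.8 kg

54820.8 kg


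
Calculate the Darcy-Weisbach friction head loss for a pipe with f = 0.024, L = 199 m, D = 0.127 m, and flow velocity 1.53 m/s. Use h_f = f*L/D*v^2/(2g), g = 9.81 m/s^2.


v^2 = 1.53^2 = 2.3409 m^2/s^2
L/D = 199/0.127 = 1566.9291
h_f = f*(L/D)*v^2/(2g) = 0.024 * 1566.9291 * 2.3409 / 19.62 = 4.48688 m

4.48688 m


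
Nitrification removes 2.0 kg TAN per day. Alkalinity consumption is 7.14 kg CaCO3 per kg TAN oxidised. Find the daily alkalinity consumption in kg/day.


Alkalinity factor: 7.14 kg CaCO3 consumed per kg TAN nitrified
alk = 2.0 kg TAN * 7.14 = 14.28 kg CaCO3/day

14.28 kg CaCO3/day


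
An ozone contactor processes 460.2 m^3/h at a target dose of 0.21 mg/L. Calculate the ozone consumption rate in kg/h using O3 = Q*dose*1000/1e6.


O3 demand (mg/h) = Q * dose * 1000 = 460.2 * 0.21 * 1000 = 96642 mg/h
Convert mg to kg: 96642 / 1e6 = 0.096642 kg/h

0.096642 kg/h


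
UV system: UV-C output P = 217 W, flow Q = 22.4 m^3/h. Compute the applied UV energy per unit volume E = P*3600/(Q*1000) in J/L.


Energy delivered per hour = 217 W * 3600 s = 781200 J/h
Volume treated per hour = 22.4 m^3/h * 1000 = 22400 L/h
dose = 781200 / 22400 = 34.875 J/L

34.875 J/L


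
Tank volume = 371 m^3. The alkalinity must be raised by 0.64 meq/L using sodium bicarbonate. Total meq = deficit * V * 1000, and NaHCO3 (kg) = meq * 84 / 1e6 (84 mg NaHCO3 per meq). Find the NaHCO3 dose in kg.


Tank volume in L = 371 m^3 * 1000 = 371000 L
Total meq required = 0.64 meq/L * 371000 L = 237440 meq
NaHCO3 mass = 237440 meq * 84 mg/meq / 1e6 = 19.945 kg

19.945 kg


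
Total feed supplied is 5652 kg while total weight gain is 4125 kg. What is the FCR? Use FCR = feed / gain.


FCR = feed consumed / weight gained
FCR = 5652 kg / 4125 kg = 1.37018

1.37018


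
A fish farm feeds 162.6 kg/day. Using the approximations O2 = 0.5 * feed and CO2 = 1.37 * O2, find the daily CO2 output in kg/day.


O2 = 162.6 * 0.5 = 81.3
CO2 = 81.3 * 1.37 = 111.381

111.381 kg/day


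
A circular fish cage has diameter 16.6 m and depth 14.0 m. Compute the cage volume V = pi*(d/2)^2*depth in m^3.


r = d/2 = 16.6/2 = 8.3 m
Base area = pi*r^2 = pi*8.3^2 = 216.42432 m^2
Volume = 216.42432 * 14.0 = 3029.94 m^3

3029.94 m^3


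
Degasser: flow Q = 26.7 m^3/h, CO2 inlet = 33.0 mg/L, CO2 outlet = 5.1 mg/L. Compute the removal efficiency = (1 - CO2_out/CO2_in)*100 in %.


CO2_out / CO2_in = 5.1 / 33.0 = 0.15454545
Fraction remaining = 0.15454545
efficiency = (1 - 0.15454545) * 100 = 84.5455 %

84.5455 %


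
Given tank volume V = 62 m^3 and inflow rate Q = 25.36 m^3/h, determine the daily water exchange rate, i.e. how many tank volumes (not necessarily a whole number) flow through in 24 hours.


Daily flow volume = 25.36 m^3/h * 24 h = 608.64 m^3/day
Exchanges = daily flow / tank volume = 608.64 / 62 = 9.81677 exchanges/day

9.81677 exchanges/day


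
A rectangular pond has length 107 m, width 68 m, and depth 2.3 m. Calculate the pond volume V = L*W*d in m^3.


Base area = L * W = 107 * 68 = 7276 m^2
Volume = area * depth = 7276 * 2.3 = 16734.8 m^3

16734.8 m^3


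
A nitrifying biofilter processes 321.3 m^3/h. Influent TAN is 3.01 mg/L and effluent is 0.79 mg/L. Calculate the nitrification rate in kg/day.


Concentration drop: TAN_in - TAN_out = 3.01 - 0.79 = 2.22 mg/L
Hourly TAN removed = Q * dTAN = 321.3 m^3/h * 2.22 mg/L = 713.286 g/h  (m^3/h * mg/L = g/h)
Daily TAN removed = 713.286 * 24 = 17118.864 g/day
Convert to kg/day: 17118.864 / 1000 = 17.118864 kg/day

17.118864 kg/day


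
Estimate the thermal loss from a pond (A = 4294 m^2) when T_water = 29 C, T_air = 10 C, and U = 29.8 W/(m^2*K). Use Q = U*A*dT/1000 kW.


Temperature difference dT = 29 - 10 = 19 K
Heat loss (W) = U * A * dT = 29.8 * 4294 * 19 = 2431262.8 W
Convert to kW: 2431262.8 / 1000 = 2431.2628 kW

2431.2628 kW


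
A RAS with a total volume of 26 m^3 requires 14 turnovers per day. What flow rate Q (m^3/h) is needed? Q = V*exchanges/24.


Daily recirculation volume = 26 m^3 * 14 = 364 m^3/day
Flow rate Q = daily volume / 24 h = 364 / 24 = 15.1667 m^3/h

15.1667 m^3/h


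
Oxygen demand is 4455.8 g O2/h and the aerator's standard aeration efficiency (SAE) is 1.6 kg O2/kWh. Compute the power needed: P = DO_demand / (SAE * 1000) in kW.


SAE in g O2/kWh = 1.6 * 1000 = 1600 g/kWh
P = DO_demand / SAE_g = 4455.8 / 1600 = 2.78487 kW

2.78487 kW


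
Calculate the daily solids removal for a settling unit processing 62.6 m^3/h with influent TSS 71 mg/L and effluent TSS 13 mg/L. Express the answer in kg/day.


Concentration drop: TSS_in - TSS_out = 71 - 13 = 58 mg/L
Hourly solids removed = Q * dTSS = 62.6 m^3/h * 58 mg/L = 3630.8 g/h  (m^3/h * mg/L = g/h)
Daily solids removed = 3630.8 * 24 = 87139.2 g/day
Convert g to kg: 87139.2 / 1000 = 87.1392 kg/day

87.1392 kg/day


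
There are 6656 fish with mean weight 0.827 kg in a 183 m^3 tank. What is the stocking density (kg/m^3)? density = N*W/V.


Total biomass = 6656 fish * 0.827 kg = 5504.512 kg
Density = total biomass / volume = 5504.512 / 183 = 30.0793 kg/m^3

30.0793 kg/m^3


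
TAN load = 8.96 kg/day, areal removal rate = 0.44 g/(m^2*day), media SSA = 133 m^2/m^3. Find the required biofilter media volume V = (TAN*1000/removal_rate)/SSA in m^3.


A = 8.96*1000 / 0.44 = 20363.636 m^2
V = 20363.636 / 133 = 153.11

153.11 m^3


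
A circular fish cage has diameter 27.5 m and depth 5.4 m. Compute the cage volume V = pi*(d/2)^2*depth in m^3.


r = d/2 = 27.5/2 = 13.75 m
Base area = pi*r^2 = pi*13.75^2 = 593.95736 m^2
Volume = 593.95736 * 5.4 = 3207.37 m^3

3207.37 m^3


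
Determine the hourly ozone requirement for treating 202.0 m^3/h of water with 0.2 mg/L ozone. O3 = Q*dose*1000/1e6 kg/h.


O3 demand (mg/h) = Q * dose * 1000 = 202.0 * 0.2 * 1000 = 40400 mg/h
Convert mg to kg: 40400 / 1e6 = 0.0404 kg/h

0.0404 kg/h


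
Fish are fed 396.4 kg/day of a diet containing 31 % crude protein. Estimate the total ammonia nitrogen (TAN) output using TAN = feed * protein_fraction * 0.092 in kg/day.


Protein in feed = 396.4 * 31/100 = 122.884 kg/day
TAN = protein * 0.092 = 122.884 * 0.092 = 11.305328 kg/day

11.305328 kg/day


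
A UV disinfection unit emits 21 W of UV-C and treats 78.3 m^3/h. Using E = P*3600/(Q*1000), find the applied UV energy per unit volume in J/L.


Energy delivered per hour = 21 W * 3600 s = 75600 J/h
Volume treated per hour = 78.3 m^3/h * 1000 = 78300 L/h
dose = 75600 / 78300 = 0.965517 J/L

0.965517 J/L


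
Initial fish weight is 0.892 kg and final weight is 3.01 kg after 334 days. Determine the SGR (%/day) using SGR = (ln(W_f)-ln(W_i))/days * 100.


ln(W_f) = ln(3.01) = 1.1019401
ln(W_i) = ln(0.892) = -0.11428915
ln(W_f) - ln(W_i) = 1.1019401 - -0.11428915 = 1.2162293
SGR = 1.2162293 / 334 * 100 = 0.364141 %/day

0.364141 %/day


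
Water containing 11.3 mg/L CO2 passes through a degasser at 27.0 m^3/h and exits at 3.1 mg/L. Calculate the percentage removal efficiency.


CO2_out / CO2_in = 3.1 / 11.3 = 0.27433628
Fraction remaining = 0.27433628
efficiency = (1 - 0.27433628) * 100 = 72.5664 %

72.5664 %


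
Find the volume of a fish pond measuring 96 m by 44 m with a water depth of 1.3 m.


Base area = L * W = 96 * 44 = 4224 m^2
Volume = area * depth = 4224 * 1.3 = 5491.2 m^3

5491.2 m^3


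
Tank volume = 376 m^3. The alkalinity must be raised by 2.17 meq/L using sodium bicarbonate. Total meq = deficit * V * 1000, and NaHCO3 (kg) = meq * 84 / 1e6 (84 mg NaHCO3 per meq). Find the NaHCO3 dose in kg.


Tank volume in L = 376 m^3 * 1000 = 376000 L
Total meq required = 2.17 meq/L * 376000 L = 815920 meq
NaHCO3 mass = 815920 meq * 84 mg/meq / 1e6 = 68.5373 kg

68.5373 kg


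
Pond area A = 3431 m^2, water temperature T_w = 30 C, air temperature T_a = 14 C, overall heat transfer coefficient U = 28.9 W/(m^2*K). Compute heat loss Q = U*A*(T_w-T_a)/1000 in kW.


Temperature difference dT = 30 - 14 = 16 K
Heat loss (W) = U * A * dT = 28.9 * 3431 * 16 = 1586494.4 W
Convert to kW: 1586494.4 / 1000 = 1586.4944 kW

1586.4944 kW


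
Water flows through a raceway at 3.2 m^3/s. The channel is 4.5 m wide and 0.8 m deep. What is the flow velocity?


Cross-sectional area = W * d = 4.5 * 0.8 = 3.6 m^2
Velocity = Q / A = 3.2 / 3.6 = 0.888889 m/s

0.888889 m/s


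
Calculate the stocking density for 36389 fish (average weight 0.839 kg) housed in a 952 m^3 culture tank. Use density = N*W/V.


Total biomass = 36389 fish * 0.839 kg = 30530.371 kg
Density = total biomass / volume = 30530.371 / 952 = 32.0697 kg/m^3

32.0697 kg/m^3


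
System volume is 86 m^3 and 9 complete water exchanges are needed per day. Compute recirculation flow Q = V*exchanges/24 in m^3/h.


Daily recirculation volume = 86 m^3 * 9 = 774 m^3/day
Flow rate Q = daily volume / 24 h = 774 / 24 = 32.25 m^3/h

32.25 m^3/h


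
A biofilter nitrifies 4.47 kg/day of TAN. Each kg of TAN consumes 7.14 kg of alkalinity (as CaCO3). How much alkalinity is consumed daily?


Alkalinity factor: 7.14 kg CaCO3 consumed per kg TAN nitrified
alk = 4.47 kg TAN * 7.14 = 31.9158 kg CaCO3/day

31.9158 kg CaCO3/day


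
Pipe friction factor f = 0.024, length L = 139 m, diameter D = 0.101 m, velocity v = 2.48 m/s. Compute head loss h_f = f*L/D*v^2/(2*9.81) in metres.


v^2 = 2.48^2 = 6.1504 m^2/s^2
L/D = 139/0.101 = 1376.2376
h_f = f*(L/D)*v^2/(2g) = 0.024 * 1376.2376 * 6.1504 / 19.62 = 10.354 m

10.354 m


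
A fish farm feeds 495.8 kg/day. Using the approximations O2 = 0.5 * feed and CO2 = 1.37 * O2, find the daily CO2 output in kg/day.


O2 = 495.8 * 0.5 = 247.9
CO2 = 247.9 * 1.37 = 339.623

339.623 kg/day


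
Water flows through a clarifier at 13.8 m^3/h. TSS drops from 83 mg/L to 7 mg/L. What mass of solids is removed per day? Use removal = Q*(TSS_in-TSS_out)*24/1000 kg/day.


Concentration drop: TSS_in - TSS_out = 83 - 7 = 76 mg/L
Hourly solids removed = Q * dTSS = 13.8 m^3/h * 76 mg/L = 1048.8 g/h  (m^3/h * mg/L = g/h)
Daily solids removed = 1048.8 * 24 = 25171.2 g/day
Convert g to kg: 25171.2 / 1000 = 25.1712 kg/day

25.1712 kg/day


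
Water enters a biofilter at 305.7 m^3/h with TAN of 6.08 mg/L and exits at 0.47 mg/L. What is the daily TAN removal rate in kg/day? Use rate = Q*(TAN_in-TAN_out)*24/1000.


Concentration drop: TAN_in - TAN_out = 6.08 - 0.47 = 5.61 mg/L
Hourly TAN removed = Q * dTAN = 305.7 m^3/h * 5.61 mg/L = 1714.977 g/h  (m^3/h * mg/L = g/h)
Daily TAN removed = 1714.977 * 24 = 41159.448 g/day
Convert to kg/day: 41159.448 / 1000 = 41.159448 kg/day

41.159448 kg/day


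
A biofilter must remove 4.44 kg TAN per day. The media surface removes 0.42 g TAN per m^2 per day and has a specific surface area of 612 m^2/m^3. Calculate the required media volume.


A = 4.44*1000 / 0.42 = 10571.429 m^2
V = 10571.429 / 612 = 17.2736

17.2736 m^3


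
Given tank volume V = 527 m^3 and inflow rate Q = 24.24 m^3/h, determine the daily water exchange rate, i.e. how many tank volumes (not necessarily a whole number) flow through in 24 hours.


Daily flow volume = 24.24 m^3/h * 24 h = 581.76 m^3/day
Exchanges = daily flow / tank volume = 581.76 / 527 = 1.10391 exchanges/day

1.10391 exchanges/day


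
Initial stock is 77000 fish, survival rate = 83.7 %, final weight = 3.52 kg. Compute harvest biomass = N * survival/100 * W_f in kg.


Survivors = 77000 * 83.7/100 = 64449 fish
Harvest biomass = survivors * W_f = 64449 * 3.52 = 226860.48 kg

226860.48 kg


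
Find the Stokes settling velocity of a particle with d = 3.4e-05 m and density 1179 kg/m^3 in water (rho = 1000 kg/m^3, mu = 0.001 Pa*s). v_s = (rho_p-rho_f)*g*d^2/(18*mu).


Density difference: rho_p - rho_f = 1179 - 1000 = 179 kg/m^3
d^2 = (3.4e-05)^2 = 1.156e-09 m^2
Numerator = (rho_p - rho_f) * g * d^2 = 179 * 9.81 * 1.156e-09 = 2.0299244e-06
Denominator = 18 * mu = 18 * 0.001 = 0.018
v_s = 2.0299244e-06 / 0.018 = 1.12774e-04 m/s
Check: Re = rho_f * v_s * d / mu = 1000 * 1.12774e-04 * 3.4e-05 / 0.001 = 0.00383 < 1, so Stokes' law applies.

1.12774e-04 m/s


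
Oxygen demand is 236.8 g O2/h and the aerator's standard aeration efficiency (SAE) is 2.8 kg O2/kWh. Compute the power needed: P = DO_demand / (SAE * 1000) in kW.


SAE in g O2/kWh = 2.8 * 1000 = 2800 g/kWh
P = DO_demand / SAE_g = 236.8 / 2800 = 0.0845714 kW

0.0845714 kW


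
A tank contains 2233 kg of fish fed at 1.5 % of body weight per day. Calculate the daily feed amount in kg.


Feeding rate fraction = 1.5% / 100 = 0.015
Daily feed = 2233 kg * 0.015 = 33.495 kg/day

33.495 kg/day


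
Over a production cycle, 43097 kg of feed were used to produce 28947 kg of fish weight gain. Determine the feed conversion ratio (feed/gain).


FCR = feed consumed / weight gained
FCR = 43097 kg / 28947 kg = 1.48882

1.48882


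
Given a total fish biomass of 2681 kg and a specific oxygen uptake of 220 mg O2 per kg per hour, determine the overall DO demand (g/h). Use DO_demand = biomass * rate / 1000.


Total O2 consumption (mg/h) = 2681 kg * 220 mg/(kg*h) = 589820 mg/h
Convert to g/h: 589820 / 1000 = 589.82 g/h

589.82 g/h


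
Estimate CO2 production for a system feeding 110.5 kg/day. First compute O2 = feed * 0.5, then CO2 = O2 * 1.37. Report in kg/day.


O2 = 110.5 * 0.5 = 55.25
CO2 = 55.25 * 1.37 = 75.6925

75.6925 kg/day


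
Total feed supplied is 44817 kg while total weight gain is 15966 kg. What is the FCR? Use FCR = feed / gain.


FCR = feed consumed / weight gained
FCR = 44817 kg / 15966 kg = 2.80703

2.80703


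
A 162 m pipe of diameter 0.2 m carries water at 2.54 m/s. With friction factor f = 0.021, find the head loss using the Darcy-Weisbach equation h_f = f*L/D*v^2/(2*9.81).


v^2 = 2.54^2 = 6.4516 m^2/s^2
L/D = 162/0.2 = 810
h_f = f*(L/D)*v^2/(2g) = 0.021 * 810 * 6.4516 / 19.62 = 5.59336 m

5.59336 m


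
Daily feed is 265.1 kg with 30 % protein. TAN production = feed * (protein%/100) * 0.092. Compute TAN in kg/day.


Protein in feed = 265.1 * 30/100 = 79.53 kg/day
TAN = protein * 0.092 = 79.53 * 0.092 = 7.31676 kg/day

7.31676 kg/day


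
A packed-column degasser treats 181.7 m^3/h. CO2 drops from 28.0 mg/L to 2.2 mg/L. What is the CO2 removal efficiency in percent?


CO2_out / CO2_in = 2.2 / 28.0 = 0.078571429
Fraction remaining = 0.078571429
efficiency = (1 - 0.078571429) * 100 = 92.1429 %

92.1429 %


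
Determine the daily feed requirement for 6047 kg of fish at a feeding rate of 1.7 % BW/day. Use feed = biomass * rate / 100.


Feeding rate fraction = 1.7% / 100 = 0.017
Daily feed = 6047 kg * 0.017 = 102.799 kg/day

102.799 kg/day


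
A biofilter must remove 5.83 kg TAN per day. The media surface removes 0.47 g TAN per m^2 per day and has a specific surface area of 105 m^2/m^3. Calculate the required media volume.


A = 5.83*1000 / 0.47 = 12404.255 m^2
V = 12404.255 / 105 = 118.136

118.136 m^3


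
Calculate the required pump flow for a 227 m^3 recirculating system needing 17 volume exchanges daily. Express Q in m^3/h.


Daily recirculation volume = 227 m^3 * 17 = 3859 m^3/day
Flow rate Q = daily volume / 24 h = 3859 / 24 = 160.792 m^3/h

160.792 m^3/h


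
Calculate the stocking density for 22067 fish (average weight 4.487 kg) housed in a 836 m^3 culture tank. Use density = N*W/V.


Total biomass = 22067 fish * 4.487 kg = 99014.629 kg
Density = total biomass / volume = 99014.629 / 836 = 118.439 kg/m^3

118.439 kg/m^3


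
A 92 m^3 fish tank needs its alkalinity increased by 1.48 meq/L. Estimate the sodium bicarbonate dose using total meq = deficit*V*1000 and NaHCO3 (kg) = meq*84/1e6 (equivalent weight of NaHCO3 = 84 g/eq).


Tank volume in L = 92 m^3 * 1000 = 92000 L
Total meq required = 1.48 meq/L * 92000 L = 136160 meq
NaHCO3 mass = 136160 meq * 84 mg/meq / 1e6 = 11.4374 kg

11.4374 kg


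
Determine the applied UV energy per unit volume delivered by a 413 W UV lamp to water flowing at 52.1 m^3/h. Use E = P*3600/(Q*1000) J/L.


Energy delivered per hour = 413 W * 3600 s = 1486800 J/h
Volume treated per hour = 52.1 m^3/h * 1000 = 52100 L/h
dose = 1486800 / 52100 = 28.5374 J/L

28.5374 J/L


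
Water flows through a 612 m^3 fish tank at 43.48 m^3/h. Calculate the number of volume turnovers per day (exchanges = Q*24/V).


Daily flow volume = 43.48 m^3/h * 24 h = 1043.52 m^3/day
Exchanges = daily flow / tank volume = 1043.52 / 612 = 1.7051 exchanges/day

1.7051 exchanges/day


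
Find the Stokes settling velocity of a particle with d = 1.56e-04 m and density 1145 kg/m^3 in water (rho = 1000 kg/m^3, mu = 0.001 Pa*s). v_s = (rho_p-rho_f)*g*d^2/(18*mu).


Density difference: rho_p - rho_f = 1145 - 1000 = 145 kg/m^3
d^2 = (1.56e-04)^2 = 2.4336e-08 m^2
Numerator = (rho_p - rho_f) * g * d^2 = 145 * 9.81 * 2.4336e-08 = 3.4616743e-05
Denominator = 18 * mu = 18 * 0.001 = 0.018
v_s = 3.4616743e-05 / 0.018 = 0.00192315 m/s
Check: Re = rho_f * v_s * d / mu = 1000 * 0.00192315 * 1.56e-04 / 0.001 = 0.3 < 1, so Stokes' law applies.

0.00192315 m/s


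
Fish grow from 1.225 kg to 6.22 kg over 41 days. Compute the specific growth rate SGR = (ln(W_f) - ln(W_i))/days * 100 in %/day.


ln(W_f) = ln(6.22) = 1.8277699
ln(W_i) = ln(1.225) = 0.20294084
ln(W_f) - ln(W_i) = 1.8277699 - 0.20294084 = 1.6248291
SGR = 1.6248291 / 41 * 100 = 3.963 %/day

3.963 %/day


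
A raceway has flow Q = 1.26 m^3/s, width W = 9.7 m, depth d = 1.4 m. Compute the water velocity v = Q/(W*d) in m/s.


Cross-sectional area = W * d = 9.7 * 1.4 = 13.58 m^2
Velocity = Q / A = 1.26 / 13.58 = 0.0927835 m/s

0.0927835 m/s


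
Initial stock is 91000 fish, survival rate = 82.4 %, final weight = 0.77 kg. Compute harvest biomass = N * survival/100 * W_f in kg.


Survivors = 91000 * 82.4/100 = 74984 fish
Harvest biomass = survivors * W_f = 74984 * 0.77 = 57737.68 kg

57737.68 kg


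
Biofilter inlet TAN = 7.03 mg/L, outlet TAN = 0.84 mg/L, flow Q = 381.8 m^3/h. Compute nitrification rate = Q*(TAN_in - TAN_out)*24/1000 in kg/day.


Concentration drop: TAN_in - TAN_out = 7.03 - 0.84 = 6.19 mg/L
Hourly TAN removed = Q * dTAN = 381.8 m^3/h * 6.19 mg/L = 2363.342 g/h  (m^3/h * mg/L = g/h)
Daily TAN removed = 2363.342 * 24 = 56720.208 g/day
Convert to kg/day: 56720.208 / 1000 = 56.720208 kg/day

56.720208 kg/day


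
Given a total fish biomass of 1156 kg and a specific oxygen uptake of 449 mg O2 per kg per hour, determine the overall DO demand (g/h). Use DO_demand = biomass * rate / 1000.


Total O2 consumption (mg/h) = 1156 kg * 449 mg/(kg*h) = 519044 mg/h
Convert to g/h: 519044 / 1000 = 519.044 g/h

519.044 g/h


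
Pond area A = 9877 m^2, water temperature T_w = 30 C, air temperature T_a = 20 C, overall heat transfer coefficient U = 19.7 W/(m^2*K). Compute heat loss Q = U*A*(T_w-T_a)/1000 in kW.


Temperature difference dT = 30 - 20 = 10 K
Heat loss (W) = U * A * dT = 19.7 * 9877 * 10 = 1945769 W
Convert to kW: 1945769 / 1000 = 1945.769 kW

1945.769 kW


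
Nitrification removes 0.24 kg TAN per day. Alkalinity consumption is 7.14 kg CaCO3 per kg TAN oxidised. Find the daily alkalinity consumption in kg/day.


Alkalinity factor: 7.14 kg CaCO3 consumed per kg TAN nitrified
alk = 0.24 kg TAN * 7.14 = 1.7136 kg CaCO3/day

1.7136 kg CaCO3/day


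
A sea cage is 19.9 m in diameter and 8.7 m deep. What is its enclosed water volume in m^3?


r = d/2 = 19.9/2 = 9.95 m
Base area = pi*r^2 = pi*9.95^2 = 311.02553 m^2
Volume = 311.02553 * 8.7 = 2705.92 m^3

2705.92 m^3


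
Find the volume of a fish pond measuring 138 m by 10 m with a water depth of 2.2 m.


Base area = L * W = 138 * 10 = 1380 m^2
Volume = area * depth = 1380 * 2.2 = 3036 m^3

3036 m^3


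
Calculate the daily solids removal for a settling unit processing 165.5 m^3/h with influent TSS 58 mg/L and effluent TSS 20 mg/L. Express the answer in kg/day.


Concentration drop: TSS_in - TSS_out = 58 - 20 = 38 mg/L
Hourly solids removed = Q * dTSS = 165.5 m^3/h * 38 mg/L = 6289 g/h  (m^3/h * mg/L = g/h)
Daily solids removed = 6289 * 24 = 150936 g/day
Convert g to kg: 150936 / 1000 = 150.936 kg/day

150.936 kg/day


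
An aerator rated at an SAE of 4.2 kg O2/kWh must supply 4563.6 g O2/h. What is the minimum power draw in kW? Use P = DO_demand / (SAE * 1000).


SAE in g O2/kWh = 4.2 * 1000 = 4200 g/kWh
P = DO_demand / SAE_g = 4563.6 / 4200 = 1.08657 kW

1.08657 kW


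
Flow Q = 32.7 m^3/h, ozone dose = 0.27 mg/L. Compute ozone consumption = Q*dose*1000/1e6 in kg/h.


O3 demand (mg/h) = Q * dose * 1000 = 32.7 * 0.27 * 1000 = 8829 mg/h
Convert mg to kg: 8829 / 1e6 = 0.008829 kg/h

0.008829 kg/h


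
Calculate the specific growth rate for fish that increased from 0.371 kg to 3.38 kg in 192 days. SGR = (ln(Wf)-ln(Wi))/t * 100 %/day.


ln(W_f) = ln(3.38) = 1.2178757
ln(W_i) = ln(0.371) = -0.99155322
ln(W_f) - ln(W_i) = 1.2178757 - -0.99155322 = 2.2094289
SGR = 2.2094289 / 192 * 100 = 1.15074 %/day

1.15074 %/day


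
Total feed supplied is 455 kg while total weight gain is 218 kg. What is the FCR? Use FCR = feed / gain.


FCR = feed consumed / weight gained
FCR = 455 kg / 218 kg = 2.08716

2.08716


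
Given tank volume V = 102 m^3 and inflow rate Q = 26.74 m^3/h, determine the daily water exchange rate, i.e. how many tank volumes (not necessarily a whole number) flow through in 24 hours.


Daily flow volume = 26.74 m^3/h * 24 h = 641.76 m^3/day
Exchanges = daily flow / tank volume = 641.76 / 102 = 6.29176 exchanges/day

6.29176 exchanges/day


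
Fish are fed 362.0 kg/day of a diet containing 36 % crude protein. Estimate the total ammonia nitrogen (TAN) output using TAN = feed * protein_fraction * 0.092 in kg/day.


Protein in feed = 362.0 * 36/100 = 130.32 kg/day
TAN = protein * 0.092 = 130.32 * 0.092 = 11.98944 kg/day

11.98944 kg/day


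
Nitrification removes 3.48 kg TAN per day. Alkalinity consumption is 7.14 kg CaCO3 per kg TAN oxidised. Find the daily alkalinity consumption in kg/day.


Alkalinity factor: 7.14 kg CaCO3 consumed per kg TAN nitrified
alk = 3.48 kg TAN * 7.14 = 24.8472 kg CaCO3/day

24.8472 kg CaCO3/day


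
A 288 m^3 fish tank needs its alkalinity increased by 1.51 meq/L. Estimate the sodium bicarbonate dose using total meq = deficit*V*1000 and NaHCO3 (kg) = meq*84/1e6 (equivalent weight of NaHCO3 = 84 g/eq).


Tank volume in L = 288 m^3 * 1000 = 288000 L
Total meq required = 1.51 meq/L * 288000 L = 434880 meq
NaHCO3 mass = 434880 meq * 84 mg/meq / 1e6 = 36.5299 kg

36.5299 kg


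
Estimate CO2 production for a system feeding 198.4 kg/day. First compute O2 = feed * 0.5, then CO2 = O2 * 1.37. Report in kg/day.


O2 = 198.4 * 0.5 = 99.2
CO2 = 99.2 * 1.37 = 135.904

135.904 kg/day
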